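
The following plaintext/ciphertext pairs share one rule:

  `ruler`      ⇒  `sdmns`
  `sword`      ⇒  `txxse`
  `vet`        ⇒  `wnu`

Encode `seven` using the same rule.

The rule splits by letter class: vowels +9, consonants +1.
On seven: s(cons)+1=t, e(vowel)+9=n, v(cons)+1=w, e(vowel)+9=n, n(cons)+1=o.

tnwno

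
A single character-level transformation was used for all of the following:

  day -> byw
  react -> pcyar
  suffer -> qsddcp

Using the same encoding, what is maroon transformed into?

kypmml

Compare letters: d→b is +24, a→y is +24, y→w is +24 — a constant shift. Each letter is shifted forward by 24 in the alphabet (a Caesar shift of +24).
For maroon: m+24=k, a+24=y, r+24=p, o+24=m, o+24=m, n+24=l.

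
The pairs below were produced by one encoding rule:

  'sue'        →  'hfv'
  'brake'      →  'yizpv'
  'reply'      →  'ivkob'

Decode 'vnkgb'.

empty

Each pair mirrors across the alphabet (s↔h, u↔f, e↔v): positions sum to 25. Each letter is replaced by its mirror in the alphabet: a↔z, b↔y, c↔x, and so on (the Atbash cipher).
Undoing it on vnkgb: v↔e, n↔m, k↔p, g↔t, b↔y.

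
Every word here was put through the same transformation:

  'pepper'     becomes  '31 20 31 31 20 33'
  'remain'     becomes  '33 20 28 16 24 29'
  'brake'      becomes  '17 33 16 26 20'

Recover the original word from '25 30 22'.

p is letter #16 and maps to 31: an offset of 15. The number is (letter's place in the alphabet, a=1) + 15.
Undoing it on 25 30 22: 25→(25−15)÷1=10=j, 30→(30−15)÷1=15=o, 22→(22−15)÷1=7=g.

jog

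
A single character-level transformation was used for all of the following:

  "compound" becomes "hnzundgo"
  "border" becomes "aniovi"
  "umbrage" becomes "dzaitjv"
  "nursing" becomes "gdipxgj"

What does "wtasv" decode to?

c(2)→h(7) and o(14)→n(13) fit y≡7x+19 (mod 26); the inverse of 7 mod 26 is 15. Treating letters as 0–25, the rule is x ↦ 7x + 19 (mod 26).
Reversing it on wtasv: w(22)→15·(22−19)≡19=t; t(19)→15·(19−19)≡0=a; a(0)→15·(0−19)≡1=b; s(18)→15·(18−19)≡11=l; v(21)→15·(21−19)≡4=e (all mod 26).

table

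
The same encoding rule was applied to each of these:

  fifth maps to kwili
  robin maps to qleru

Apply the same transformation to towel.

The output letters match the input read backwards, each shifted +3: fifth reversed is htfif. Two steps: reverse the string, then apply a Caesar shift of +3.
On towel: reverse → lewot; then shift: l+3=o, e+3=h, w+3=z, o+3=r, t+3=w.

ohzrw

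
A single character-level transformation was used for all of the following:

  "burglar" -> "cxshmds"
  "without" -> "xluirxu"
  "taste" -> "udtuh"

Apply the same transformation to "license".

The shift depends on letter class: consonant b→c is +1, but vowel u→x is +3. Two shifts are in play — +3 for a/e/i/o/u, +1 for every other letter.
For license: l(cons)+1=m, i(vowel)+3=l, c(cons)+1=d, e(vowel)+3=h, n(cons)+1=o, s(cons)+1=t, e(vowel)+3=h.

mldhoth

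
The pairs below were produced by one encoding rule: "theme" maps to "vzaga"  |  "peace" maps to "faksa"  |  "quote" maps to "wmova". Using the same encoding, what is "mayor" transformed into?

This is an affine cipher: with a=0,…,z=25, each position x becomes (17x+10) mod 26.
For mayor: m(12)→17·12+10≡6=g; a(0)→17·0+10≡10=k; y(24)→17·24+10≡2=c; o(14)→17·14+10≡14=o; r(17)→17·17+10≡13=n (all mod 26).

gkcon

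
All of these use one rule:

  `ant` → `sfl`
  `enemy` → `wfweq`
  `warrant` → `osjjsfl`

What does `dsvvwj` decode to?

Compare letters: a→s is +18, n→f is +18, t→l is +18 — a constant shift. It's a constant shift of +18 (ROT18).
Decoding dsvvwj: d−18=l, s−18=a, v−18=d, v−18=d, w−18=e, j−18=r.

ladder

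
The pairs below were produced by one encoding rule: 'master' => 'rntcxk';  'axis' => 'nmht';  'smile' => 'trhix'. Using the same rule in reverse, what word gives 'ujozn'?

m(12)→r(17) and a(0)→n(13) fit y≡9x+13 (mod 26); the inverse of 9 mod 26 is 3. Treating letters as 0–25, the rule is x ↦ 9x + 13 (mod 26).
Reversing it on ujozn: u(20)→3·(20−13)≡21=v; j(9)→3·(9−13)≡14=o; o(14)→3·(14−13)≡3=d; z(25)→3·(25−13)≡10=k; n(13)→3·(13−13)≡0=a (all mod 26).

vodka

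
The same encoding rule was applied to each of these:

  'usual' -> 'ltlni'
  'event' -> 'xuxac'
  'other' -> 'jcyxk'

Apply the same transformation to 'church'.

Treating letters as 0–25, the rule is x ↦ 9x + 13 (mod 26).
For church: c(2)→9·2+13≡5=f; h(7)→9·7+13≡24=y; u(20)→9·20+13≡11=l; r(17)→9·17+13≡10=k; c(2)→9·2+13≡5=f; h(7)→9·7+13≡24=y (all mod 26).

fylkfy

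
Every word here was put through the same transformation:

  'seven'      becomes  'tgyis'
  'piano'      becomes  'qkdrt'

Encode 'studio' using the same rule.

In seven: s→t is +1, e→g is +2, v→y is +3, e→i is +4 — the shift increases by 1 each position. Letter i (0-indexed) is shifted by i+1, so successive shifts are 1, 2, 3, ….
For studio: s+1=t, t+2=v, u+3=x, d+4=h, i+5=n, o+6=u.

tvxhnu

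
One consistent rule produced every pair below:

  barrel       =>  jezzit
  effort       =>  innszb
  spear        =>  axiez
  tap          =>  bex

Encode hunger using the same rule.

pyvoiz

The shift depends on letter class: consonant b→j is +8, but vowel a→e is +4. The rule splits by letter class: vowels +4, consonants +8.
Applying it to hunger: h(cons)+8=p, u(vowel)+4=y, n(cons)+8=v, g(cons)+8=o, e(vowel)+4=i, r(cons)+8=z.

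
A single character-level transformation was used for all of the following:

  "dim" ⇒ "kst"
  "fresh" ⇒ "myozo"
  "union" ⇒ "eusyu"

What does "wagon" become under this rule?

dknyu

The shift depends on letter class: consonant d→k is +7, but vowel i→s is +10. Vowels shift forward by 10 and consonants shift forward by 7.
Applying it to wagon: w(cons)+7=d, a(vowel)+10=k, g(cons)+7=n, o(vowel)+10=y, n(cons)+7=u.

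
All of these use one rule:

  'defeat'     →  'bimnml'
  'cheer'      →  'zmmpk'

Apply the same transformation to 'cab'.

jik

Read the word backwards and shift each letter +8.
On cab: reverse → bac; then shift: b+8=j, a+8=i, c+8=k.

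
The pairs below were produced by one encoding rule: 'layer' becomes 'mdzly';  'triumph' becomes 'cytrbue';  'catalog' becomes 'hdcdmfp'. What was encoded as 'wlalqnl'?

defense

Each letter's alphabet position (a=0..z=25) is mapped through 15·x+3 mod 26 — an affine cipher.
Reversing it on wlalqnl: w(22)→7·(22−3)≡3=d; l(11)→7·(11−3)≡4=e; a(0)→7·(0−3)≡5=f; l(11)→7·(11−3)≡4=e; q(16)→7·(16−3)≡13=n; n(13)→7·(13−3)≡18=s; l(11)→7·(11−3)≡4=e (all mod 26).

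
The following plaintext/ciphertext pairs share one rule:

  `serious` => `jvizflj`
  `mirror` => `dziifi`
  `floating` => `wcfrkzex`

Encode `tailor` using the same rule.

krzcfi

Each letter is shifted forward by 17 in the alphabet (a Caesar shift of +17).
For tailor: t+17=k, a+17=r, i+17=z, l+17=c, o+17=f, r+17=i.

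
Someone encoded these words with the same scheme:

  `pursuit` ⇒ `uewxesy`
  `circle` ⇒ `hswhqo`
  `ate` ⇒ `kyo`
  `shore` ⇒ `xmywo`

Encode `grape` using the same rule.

The shift depends on letter class: consonant p→u is +5, but vowel u→e is +10. The rule splits by letter class: vowels +10, consonants +5.
For grape: g(cons)+5=l, r(cons)+5=w, a(vowel)+10=k, p(cons)+5=u, e(vowel)+10=o.

lwkuo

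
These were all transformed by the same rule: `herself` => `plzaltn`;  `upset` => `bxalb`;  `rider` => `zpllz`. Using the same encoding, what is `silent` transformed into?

The shift depends on letter class: consonant h→p is +8, but vowel e→l is +7. The rule splits by letter class: vowels +7, consonants +8.
On silent: s(cons)+8=a, i(vowel)+7=p, l(cons)+8=t, e(vowel)+7=l, n(cons)+8=v, t(cons)+8=b.

aptlvb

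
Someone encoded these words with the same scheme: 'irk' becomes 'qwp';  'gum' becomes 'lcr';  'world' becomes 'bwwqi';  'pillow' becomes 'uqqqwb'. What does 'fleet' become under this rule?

kqmmy

The rule splits by letter class: vowels +8, consonants +5.
On fleet: f(cons)+5=k, l(cons)+5=q, e(vowel)+8=m, e(vowel)+8=m, t(cons)+5=y.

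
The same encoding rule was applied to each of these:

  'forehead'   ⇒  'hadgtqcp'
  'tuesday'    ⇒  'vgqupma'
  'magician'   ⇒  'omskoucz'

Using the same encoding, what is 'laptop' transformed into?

nmbvab

A repeating key of period 3 is used — shifts +2, +12, +12 over and over.
Applying it to laptop: l+2=n, a+12=m, p+12=b, t+2=v, o+12=a, p+12=b.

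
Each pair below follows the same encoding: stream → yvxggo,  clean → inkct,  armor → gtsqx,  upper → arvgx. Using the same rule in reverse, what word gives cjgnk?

Shifts by position in stream: pos 0: s→y (+6), pos 1: t→v (+2), pos 2: r→x (+6), pos 3: e→g (+2) — repeating every 2. It's a Vigenère-style cipher with numeric key [6,2]: position i shifts by key[i mod 2].
Decoding cjgnk: c−6=w, j−2=h, g−6=a, n−2=l, k−6=e.

whale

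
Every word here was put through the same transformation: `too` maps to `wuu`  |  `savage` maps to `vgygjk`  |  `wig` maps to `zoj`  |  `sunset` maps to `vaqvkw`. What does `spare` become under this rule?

vsguk

Vowels shift forward by 6 and consonants shift forward by 3.
On spare: s(cons)+3=v, p(cons)+3=s, a(vowel)+6=g, r(cons)+3=u, e(vowel)+6=k.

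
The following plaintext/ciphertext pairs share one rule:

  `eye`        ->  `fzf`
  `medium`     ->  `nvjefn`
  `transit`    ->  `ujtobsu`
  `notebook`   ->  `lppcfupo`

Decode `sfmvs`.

ruler

The word is reversed, then every letter is shifted forward by 1.
Decoding sfmvs: shift back: s−1=r, f−1=e, m−1=l, v−1=u, s−1=r → relur; then reverse → ruler.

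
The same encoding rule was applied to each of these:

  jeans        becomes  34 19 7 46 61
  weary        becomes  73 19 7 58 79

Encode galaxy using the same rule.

25 7 40 7 76 79

j(#10)→34 and e(#5)→19: differences scale by 3, so n = 3·pos + 4. The formula is n = 3×(alphabet index, a=1) + 4.
For galaxy: g=7→25, a=1→7, l=12→40, a=1→7, x=24→76, y=25→79.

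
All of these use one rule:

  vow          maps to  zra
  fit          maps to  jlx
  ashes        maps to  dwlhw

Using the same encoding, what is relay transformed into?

The rule splits by letter class: vowels +3, consonants +4.
Applying it to relay: r(cons)+4=v, e(vowel)+3=h, l(cons)+4=p, a(vowel)+3=d, y(cons)+4=c.

vhpdc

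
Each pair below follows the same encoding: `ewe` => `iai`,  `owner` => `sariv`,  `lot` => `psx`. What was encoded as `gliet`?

cheap

Each letter is shifted forward by 4 in the alphabet (a Caesar shift of +4).
Undoing it on gliet: g−4=c, l−4=h, i−4=e, e−4=a, t−4=p.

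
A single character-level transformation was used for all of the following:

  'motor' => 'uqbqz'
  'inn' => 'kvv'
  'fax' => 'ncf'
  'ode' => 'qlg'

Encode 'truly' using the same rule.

The shift depends on letter class: consonant m→u is +8, but vowel o→q is +2. Vowels shift forward by 2 and consonants shift forward by 8.
For truly: t(cons)+8=b, r(cons)+8=z, u(vowel)+2=w, l(cons)+8=t, y(cons)+8=g.

bzwtg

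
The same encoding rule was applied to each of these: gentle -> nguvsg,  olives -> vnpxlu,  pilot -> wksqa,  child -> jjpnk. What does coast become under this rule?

jqhua

Shifts by position in gentle: pos 0: g→n (+7), pos 1: e→g (+2), pos 2: n→u (+7), pos 3: t→v (+2) — repeating every 2. The shifts repeat in a cycle of length 2: positions 0,1,… shift by +7, +2, then the pattern repeats.
On coast: c+7=j, o+2=q, a+7=h, s+2=u, t+7=a.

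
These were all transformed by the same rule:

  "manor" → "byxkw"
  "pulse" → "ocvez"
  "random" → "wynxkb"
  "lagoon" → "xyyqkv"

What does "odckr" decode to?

haste

The output letters match the input read backwards, each shifted +10: manor reversed is ronam. Two steps: reverse the string, then apply a Caesar shift of +10.
Undoing it on odckr: shift back: o−10=e, d−10=t, c−10=s, k−10=a, r−10=h → etsah; then reverse → haste.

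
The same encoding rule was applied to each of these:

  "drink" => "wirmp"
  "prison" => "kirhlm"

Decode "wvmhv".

Each pair mirrors across the alphabet (d↔w, r↔i, i↔r): positions sum to 25. Letters are reflected about the middle of the alphabet (position → 25−position): Atbash.
Decoding wvmhv: w↔d, v↔e, m↔n, h↔s, v↔e.

dense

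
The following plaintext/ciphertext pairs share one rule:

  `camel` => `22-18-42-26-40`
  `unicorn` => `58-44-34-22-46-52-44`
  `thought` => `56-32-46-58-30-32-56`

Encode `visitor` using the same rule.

60-34-54-34-56-46-52

c(#3)→22 and a(#1)→18: differences scale by 2, so n = 2·pos + 16. Each letter becomes 2×(its alphabet position, a=1..z=26) + 16.
On visitor: v=22→60, i=9→34, s=19→54, i=9→34, t=20→56, o=15→46, r=18→52.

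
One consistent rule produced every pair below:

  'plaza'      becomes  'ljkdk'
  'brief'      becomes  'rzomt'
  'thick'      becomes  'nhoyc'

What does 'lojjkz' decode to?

pillar

p(15)→l(11) and l(11)→j(9) fit y≡7x+10 (mod 26); the inverse of 7 mod 26 is 15. This is an affine cipher: with a=0,…,z=25, each position x becomes (7x+10) mod 26.
Decoding lojjkz: l(11)→15·(11−10)≡15=p; o(14)→15·(14−10)≡8=i; j(9)→15·(9−10)≡11=l; j(9)→15·(9−10)≡11=l; k(10)→15·(10−10)≡0=a; z(25)→15·(25−10)≡17=r (all mod 26).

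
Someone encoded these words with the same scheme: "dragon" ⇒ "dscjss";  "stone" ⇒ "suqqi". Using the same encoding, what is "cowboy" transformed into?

cpyesd

In dragon: d→d is +0, r→s is +1, a→c is +2, g→j is +3 — the shift increases by 1 each position. Letter i (0-indexed) is shifted by i+0, so successive shifts are 0, 1, 2, ….
For cowboy: c+0=c, o+1=p, w+2=y, b+3=e, o+4=s, y+5=d.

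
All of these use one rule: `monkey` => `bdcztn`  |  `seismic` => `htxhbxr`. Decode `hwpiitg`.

shatter

Each letter is shifted forward by 15 in the alphabet (a Caesar shift of +15).
Reversing it on hwpiitg: h−15=s, w−15=h, p−15=a, i−15=t, i−15=t, t−15=e, g−15=r.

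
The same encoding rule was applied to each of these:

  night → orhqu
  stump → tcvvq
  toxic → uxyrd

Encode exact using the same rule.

Shifts by position in night: pos 0: n→o (+1), pos 1: i→r (+9), pos 2: g→h (+1), pos 3: h→q (+9) — repeating every 2. The shifts repeat in a cycle of length 2: positions 0,1,… shift by +1, +9, then the pattern repeats.
Applying it to exact: e+1=f, x+9=g, a+1=b, c+9=l, t+1=u.

fgblu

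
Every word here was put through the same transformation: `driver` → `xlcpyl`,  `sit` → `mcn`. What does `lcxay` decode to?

Compare letters: d→x is +20, r→l is +20, i→c is +20 — a constant shift. Every letter moves 20 places later in the alphabet, wrapping around z→a.
Reversing it on lcxay: l−20=r, c−20=i, x−20=d, a−20=g, y−20=e.

ridge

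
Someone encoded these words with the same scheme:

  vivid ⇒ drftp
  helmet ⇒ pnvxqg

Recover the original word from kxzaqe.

copper

Each letter shifts forward by (position + 8), i.e. 8, 9, 10, … — the shift grows by one for each successive letter.
Reversing it on kxzaqe: k−8=c, x−9=o, z−10=p, a−11=p, q−12=e, e−13=r.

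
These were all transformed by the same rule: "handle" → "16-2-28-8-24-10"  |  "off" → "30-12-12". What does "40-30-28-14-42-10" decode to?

h(#8)→16 and a(#1)→2: differences scale by 2, so n = 2·pos + 0. With a=1..z=26, the number is 2·pos.
Reversing it on 40-30-28-14-42-10: 40→(40−0)÷2=20=t, 30→(30−0)÷2=15=o, 28→(28−0)÷2=14=n, 14→(14−0)÷2=7=g, 42→(42−0)÷2=21=u, 10→(10−0)÷2=5=e.

tongue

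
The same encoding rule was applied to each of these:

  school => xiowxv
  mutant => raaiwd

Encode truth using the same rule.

yxbbq

In school: s→x is +5, c→i is +6, h→o is +7, o→w is +8 — the shift increases by 1 each position. Letter i (0-indexed) is shifted by i+5, so successive shifts are 5, 6, 7, ….
For truth: t+5=y, r+6=x, u+7=b, t+8=b, h+9=q.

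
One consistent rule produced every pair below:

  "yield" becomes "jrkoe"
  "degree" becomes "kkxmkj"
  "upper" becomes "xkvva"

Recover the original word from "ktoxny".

shrine

The output letters match the input read backwards, each shifted +6: yield reversed is dleiy. Two steps: reverse the string, then apply a Caesar shift of +6.
Reversing it on ktoxny: shift back: k−6=e, t−6=n, o−6=i, x−6=r, n−6=h, y−6=s → enirhs; then reverse → shrine.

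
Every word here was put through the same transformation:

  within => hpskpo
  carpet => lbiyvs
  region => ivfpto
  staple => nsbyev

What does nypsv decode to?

spite

This is an affine cipher: with a=0,…,z=25, each position x becomes (5x+1) mod 26.
Undoing it on nypsv: n(13)→21·(13−1)≡18=s; y(24)→21·(24−1)≡15=p; p(15)→21·(15−1)≡8=i; s(18)→21·(18−1)≡19=t; v(21)→21·(21−1)≡4=e (all mod 26).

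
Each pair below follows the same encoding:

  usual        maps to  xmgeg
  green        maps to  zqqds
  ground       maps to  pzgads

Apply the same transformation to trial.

xmudf

The output letters match the input read backwards, each shifted +12: usual reversed is lausu. The word is reversed, then every letter is shifted forward by 12.
Applying it to trial: reverse → lairt; then shift: l+12=x, a+12=m, i+12=u, r+12=d, t+12=f.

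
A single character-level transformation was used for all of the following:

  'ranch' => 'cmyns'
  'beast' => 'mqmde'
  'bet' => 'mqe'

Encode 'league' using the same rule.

wqmrgq

The rule splits by letter class: vowels +12, consonants +11.
For league: l(cons)+11=w, e(vowel)+12=q, a(vowel)+12=m, g(cons)+11=r, u(vowel)+12=g, e(vowel)+12=q.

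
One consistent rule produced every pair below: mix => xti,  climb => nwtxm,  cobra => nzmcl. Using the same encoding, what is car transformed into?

nlc

This is a Caesar cipher with shift 11.
Applying it to car: c+11=n, a+11=l, r+11=c.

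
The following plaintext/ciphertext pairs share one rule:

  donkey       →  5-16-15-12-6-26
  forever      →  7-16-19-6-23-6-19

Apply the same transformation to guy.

d is letter #4 and maps to 5: an offset of 1. Letters become their 1-based position plus 1 (so a→2, b→3, …).
On guy: g=7→8, u=21→22, y=25→26.

8-22-26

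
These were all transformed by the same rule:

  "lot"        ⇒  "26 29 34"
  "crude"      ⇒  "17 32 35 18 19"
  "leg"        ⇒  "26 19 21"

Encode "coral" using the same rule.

Letters become their 1-based position plus 14 (so a→15, b→16, …).
Applying it to coral: c=3→17, o=15→29, r=18→32, a=1→15, l=12→26.

17 29 32 15 26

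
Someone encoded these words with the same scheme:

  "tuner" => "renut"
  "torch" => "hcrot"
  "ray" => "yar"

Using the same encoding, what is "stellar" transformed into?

It's just the letters in reverse order.
For stellar: reverse → rallets.

rallets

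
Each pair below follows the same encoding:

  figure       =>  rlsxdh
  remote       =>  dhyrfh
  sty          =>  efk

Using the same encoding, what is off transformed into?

The shift depends on letter class: consonant f→r is +12, but vowel i→l is +3. Two shifts are in play — +3 for a/e/i/o/u, +12 for every other letter.
On off: o(vowel)+3=r, f(cons)+12=r, f(cons)+12=r.

rrr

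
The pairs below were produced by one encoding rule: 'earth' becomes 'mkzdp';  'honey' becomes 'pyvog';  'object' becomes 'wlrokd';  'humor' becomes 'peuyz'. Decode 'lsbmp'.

ditch

It's a Vigenère-style cipher with numeric key [8,10]: position i shifts by key[i mod 2].
Undoing it on lsbmp: l−8=d, s−10=i, b−8=t, m−10=c, p−8=h.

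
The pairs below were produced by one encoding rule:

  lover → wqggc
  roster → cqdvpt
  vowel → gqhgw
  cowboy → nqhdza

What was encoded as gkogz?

Shifts by position in lover: pos 0: l→w (+11), pos 1: o→q (+2), pos 2: v→g (+11), pos 3: e→g (+2) — repeating every 2. A repeating key of period 2 is used — shifts +11, +2 over and over.
Undoing it on gkogz: g−11=v, k−2=i, o−11=d, g−2=e, z−11=o.

video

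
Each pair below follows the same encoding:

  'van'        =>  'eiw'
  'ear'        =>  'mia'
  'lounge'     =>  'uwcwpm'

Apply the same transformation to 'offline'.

The shift depends on letter class: consonant v→e is +9, but vowel a→i is +8. Vowels shift forward by 8 and consonants shift forward by 9.
Applying it to offline: o(vowel)+8=w, f(cons)+9=o, f(cons)+9=o, l(cons)+9=u, i(vowel)+8=q, n(cons)+9=w, e(vowel)+8=m.

woouqwm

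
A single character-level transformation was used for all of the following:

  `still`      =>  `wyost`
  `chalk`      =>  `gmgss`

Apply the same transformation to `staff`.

wygmn

In still: s→w is +4, t→y is +5, i→o is +6, l→s is +7 — the shift increases by 1 each position. Each letter shifts forward by (position + 4), i.e. 4, 5, 6, … — the shift grows by one for each successive letter.
On staff: s+4=w, t+5=y, a+6=g, f+7=m, f+8=n.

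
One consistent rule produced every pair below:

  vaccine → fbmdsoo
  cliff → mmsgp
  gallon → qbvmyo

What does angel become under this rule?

It's a Vigenère-style cipher with numeric key [10,1]: position i shifts by key[i mod 2].
On angel: a+10=k, n+1=o, g+10=q, e+1=f, l+10=v.

koqfv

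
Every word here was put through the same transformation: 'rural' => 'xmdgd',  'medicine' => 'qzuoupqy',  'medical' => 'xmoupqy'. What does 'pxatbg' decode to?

uphold

The output letters match the input read backwards, each shifted +12: rural reversed is larur. The word is reversed, then every letter is shifted forward by 12.
Reversing it on pxatbg: shift back: p−12=d, x−12=l, a−12=o, t−12=h, b−12=p, g−12=u → dlohpu; then reverse → uphold.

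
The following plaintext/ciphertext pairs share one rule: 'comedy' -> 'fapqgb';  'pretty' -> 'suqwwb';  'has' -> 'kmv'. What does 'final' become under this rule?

iuqmo

The shift depends on letter class: consonant c→f is +3, but vowel o→a is +12. The rule splits by letter class: vowels +12, consonants +3.
For final: f(cons)+3=i, i(vowel)+12=u, n(cons)+3=q, a(vowel)+12=m, l(cons)+3=o.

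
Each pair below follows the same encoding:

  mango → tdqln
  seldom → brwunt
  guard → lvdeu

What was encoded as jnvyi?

youth

m(12)→t(19) and a(0)→d(3) fit y≡23x+3 (mod 26); the inverse of 23 mod 26 is 17. Each letter's alphabet position (a=0..z=25) is mapped through 23·x+3 mod 26 — an affine cipher.
Decoding jnvyi: j(9)→17·(9−3)≡24=y; n(13)→17·(13−3)≡14=o; v(21)→17·(21−3)≡20=u; y(24)→17·(24−3)≡19=t; i(8)→17·(8−3)≡7=h (all mod 26).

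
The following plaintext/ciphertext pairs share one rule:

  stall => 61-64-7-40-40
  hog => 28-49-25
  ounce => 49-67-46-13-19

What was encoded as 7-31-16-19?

aide

s(#19)→61 and t(#20)→64: differences scale by 3, so n = 3·pos + 4. With a=1..z=26, the number is 3·pos + 4.
Reversing it on 7-31-16-19: 7→(7−4)÷3=1=a, 31→(31−4)÷3=9=i, 16→(16−4)÷3=4=d, 19→(19−4)÷3=5=e.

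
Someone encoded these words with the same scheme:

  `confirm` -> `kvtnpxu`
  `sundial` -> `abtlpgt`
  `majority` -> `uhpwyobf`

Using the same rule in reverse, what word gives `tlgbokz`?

leather

It's a Vigenère-style cipher with numeric key [8,7,6]: position i shifts by key[i mod 3].
Undoing it on tlgbokz: t−8=l, l−7=e, g−6=a, b−8=t, o−7=h, k−6=e, z−8=r.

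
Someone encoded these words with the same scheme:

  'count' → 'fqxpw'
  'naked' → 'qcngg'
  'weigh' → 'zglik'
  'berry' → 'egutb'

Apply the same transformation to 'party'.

Shifts by position in count: pos 0: c→f (+3), pos 1: o→q (+2), pos 2: u→x (+3), pos 3: n→p (+2) — repeating every 2. The shifts repeat in a cycle of length 2: positions 0,1,… shift by +3, +2, then the pattern repeats.
On party: p+3=s, a+2=c, r+3=u, t+2=v, y+3=b.

scuvb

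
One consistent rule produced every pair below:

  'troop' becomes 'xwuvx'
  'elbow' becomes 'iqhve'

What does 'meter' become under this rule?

qjzlz

In troop: t→x is +4, r→w is +5, o→u is +6, o→v is +7 — the shift increases by 1 each position. Each letter shifts forward by (position + 4), i.e. 4, 5, 6, … — the shift grows by one for each successive letter.
On meter: m+4=q, e+5=j, t+6=z, e+7=l, r+8=z.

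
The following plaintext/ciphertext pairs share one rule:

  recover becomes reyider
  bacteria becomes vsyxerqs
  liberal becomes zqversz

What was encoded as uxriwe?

stroke

r(17)→r(17) and e(4)→e(4) fit y≡3x+18 (mod 26); the inverse of 3 mod 26 is 9. Each letter's alphabet position (a=0..z=25) is mapped through 3·x+18 mod 26 — an affine cipher.
Reversing it on uxriwe: u(20)→9·(20−18)≡18=s; x(23)→9·(23−18)≡19=t; r(17)→9·(17−18)≡17=r; i(8)→9·(8−18)≡14=o; w(22)→9·(22−18)≡10=k; e(4)→9·(4−18)≡4=e (all mod 26).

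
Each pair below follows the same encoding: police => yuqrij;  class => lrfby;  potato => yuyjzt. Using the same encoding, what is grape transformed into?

pxfyk

Shifts by position in police: pos 0: p→y (+9), pos 1: o→u (+6), pos 2: l→q (+5), pos 3: i→r (+9), pos 4: c→i (+6), pos 5: e→j (+5) — repeating every 3. A repeating key of period 3 is used — shifts +9, +6, +5 over and over.
Applying it to grape: g+9=p, r+6=x, a+5=f, p+9=y, e+6=k.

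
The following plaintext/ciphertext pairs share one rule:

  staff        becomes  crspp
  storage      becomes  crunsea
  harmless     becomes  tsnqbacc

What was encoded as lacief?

design

Treating letters as 0–25, the rule is x ↦ 15x + 18 (mod 26).
Reversing it on lacief: l(11)→7·(11−18)≡3=d; a(0)→7·(0−18)≡4=e; c(2)→7·(2−18)≡18=s; i(8)→7·(8−18)≡8=i; e(4)→7·(4−18)≡6=g; f(5)→7·(5−18)≡13=n (all mod 26).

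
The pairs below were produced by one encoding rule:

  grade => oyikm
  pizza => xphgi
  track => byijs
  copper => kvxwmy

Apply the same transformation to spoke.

Shifts by position in grade: pos 0: g→o (+8), pos 1: r→y (+7), pos 2: a→i (+8), pos 3: d→k (+7) — repeating every 2. The shifts repeat in a cycle of length 2: positions 0,1,… shift by +8, +7, then the pattern repeats.
On spoke: s+8=a, p+7=w, o+8=w, k+7=r, e+8=m.

awwrm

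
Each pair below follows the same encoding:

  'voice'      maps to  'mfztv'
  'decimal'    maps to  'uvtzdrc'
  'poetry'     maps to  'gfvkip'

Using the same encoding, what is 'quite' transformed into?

hlzkv

Compare letters: v→m is +17, o→f is +17, i→z is +17 — a constant shift. Each letter is shifted forward by 17 in the alphabet (a Caesar shift of +17).
On quite: q+17=h, u+17=l, i+17=z, t+17=k, e+17=v.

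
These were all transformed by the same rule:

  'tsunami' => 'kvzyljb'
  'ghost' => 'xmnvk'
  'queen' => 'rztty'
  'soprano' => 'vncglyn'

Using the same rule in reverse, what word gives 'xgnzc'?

t(19)→k(10) and s(18)→v(21) fit y≡15x+11 (mod 26); the inverse of 15 mod 26 is 7. This is an affine cipher: with a=0,…,z=25, each position x becomes (15x+11) mod 26.
Reversing it on xgnzc: x(23)→7·(23−11)≡6=g; g(6)→7·(6−11)≡17=r; n(13)→7·(13−11)≡14=o; z(25)→7·(25−11)≡20=u; c(2)→7·(2−11)≡15=p (all mod 26).

group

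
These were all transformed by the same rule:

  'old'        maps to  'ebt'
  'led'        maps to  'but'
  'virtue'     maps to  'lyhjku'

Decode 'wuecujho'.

geometry

Compare letters: o→e is +16, l→b is +16, d→t is +16 — a constant shift. It's a constant shift of +16 (ROT16).
Undoing it on wuecujho: w−16=g, u−16=e, e−16=o, c−16=m, u−16=e, j−16=t, h−16=r, o−16=y.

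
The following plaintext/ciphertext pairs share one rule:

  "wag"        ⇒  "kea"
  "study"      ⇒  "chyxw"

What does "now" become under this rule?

asr

The output letters match the input read backwards, each shifted +4: wag reversed is gaw. Read the word backwards and shift each letter +4.
Applying it to now: reverse → won; then shift: w+4=a, o+4=s, n+4=r.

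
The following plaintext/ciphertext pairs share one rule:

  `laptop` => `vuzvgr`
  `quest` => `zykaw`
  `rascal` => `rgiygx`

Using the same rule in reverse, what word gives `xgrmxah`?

burglar

Two steps: reverse the string, then apply a Caesar shift of +6.
Decoding xgrmxah: shift back: x−6=r, g−6=a, r−6=l, m−6=g, x−6=r, a−6=u, h−6=b → ralgrub; then reverse → burglar.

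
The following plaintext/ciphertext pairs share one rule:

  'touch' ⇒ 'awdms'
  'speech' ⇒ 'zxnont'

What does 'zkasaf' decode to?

script

The shift increases by 1 at each position, starting from +7: 7, 8, 9, ….
Decoding zkasaf: z−7=s, k−8=c, a−9=r, s−10=i, a−11=p, f−12=t.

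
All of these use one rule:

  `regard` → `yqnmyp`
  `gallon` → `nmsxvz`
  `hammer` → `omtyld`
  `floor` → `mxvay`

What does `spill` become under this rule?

The shifts repeat in a cycle of length 2: positions 0,1,… shift by +7, +12, then the pattern repeats.
Applying it to spill: s+7=z, p+12=b, i+7=p, l+12=x, l+7=s.

zbpxs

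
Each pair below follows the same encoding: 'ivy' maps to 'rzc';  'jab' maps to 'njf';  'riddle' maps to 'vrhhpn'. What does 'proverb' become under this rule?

tvxznvf

The rule splits by letter class: vowels +9, consonants +4.
Applying it to proverb: p(cons)+4=t, r(cons)+4=v, o(vowel)+9=x, v(cons)+4=z, e(vowel)+9=n, r(cons)+4=v, b(cons)+4=f.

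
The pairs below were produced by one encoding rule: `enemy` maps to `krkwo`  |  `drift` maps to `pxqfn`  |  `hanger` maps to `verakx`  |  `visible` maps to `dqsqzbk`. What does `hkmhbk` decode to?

Each letter's alphabet position (a=0..z=25) is mapped through 21·x+4 mod 26 — an affine cipher.
Undoing it on hkmhbk: h(7)→5·(7−4)≡15=p; k(10)→5·(10−4)≡4=e; m(12)→5·(12−4)≡14=o; h(7)→5·(7−4)≡15=p; b(1)→5·(1−4)≡11=l; k(10)→5·(10−4)≡4=e (all mod 26).

people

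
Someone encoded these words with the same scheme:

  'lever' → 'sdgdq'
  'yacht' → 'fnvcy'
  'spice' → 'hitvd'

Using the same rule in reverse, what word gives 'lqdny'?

great

This is an affine cipher: with a=0,…,z=25, each position x becomes (17x+13) mod 26.
Undoing it on lqdny: l(11)→23·(11−13)≡6=g; q(16)→23·(16−13)≡17=r; d(3)→23·(3−13)≡4=e; n(13)→23·(13−13)≡0=a; y(24)→23·(24−13)≡19=t (all mod 26).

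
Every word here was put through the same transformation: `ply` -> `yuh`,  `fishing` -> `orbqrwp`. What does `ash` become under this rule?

Each letter is shifted forward by 9 in the alphabet (a Caesar shift of +9).
For ash: a+9=j, s+9=b, h+9=q.

jbq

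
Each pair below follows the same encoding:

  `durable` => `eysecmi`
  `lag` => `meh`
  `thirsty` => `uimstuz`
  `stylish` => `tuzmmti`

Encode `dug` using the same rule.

The rule splits by letter class: vowels +4, consonants +1.
On dug: d(cons)+1=e, u(vowel)+4=y, g(cons)+1=h.

eyh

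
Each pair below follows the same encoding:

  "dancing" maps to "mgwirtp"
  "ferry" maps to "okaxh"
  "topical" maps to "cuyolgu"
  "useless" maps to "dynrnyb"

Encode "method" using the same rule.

vkcnxj

It's a Vigenère-style cipher with numeric key [9,6]: position i shifts by key[i mod 2].
Applying it to method: m+9=v, e+6=k, t+9=c, h+6=n, o+9=x, d+6=j.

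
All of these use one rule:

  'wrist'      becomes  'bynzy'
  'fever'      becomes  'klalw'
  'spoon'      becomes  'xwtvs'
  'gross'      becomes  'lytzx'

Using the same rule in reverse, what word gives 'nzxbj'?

Shifts by position in wrist: pos 0: w→b (+5), pos 1: r→y (+7), pos 2: i→n (+5), pos 3: s→z (+7) — repeating every 2. It's a Vigenère-style cipher with numeric key [5,7]: position i shifts by key[i mod 2].
Decoding nzxbj: n−5=i, z−7=s, x−5=s, b−7=u, j−5=e.

issue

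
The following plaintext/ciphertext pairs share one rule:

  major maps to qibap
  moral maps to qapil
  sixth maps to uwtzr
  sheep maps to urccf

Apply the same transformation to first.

m(12)→q(16) and a(0)→i(8) fit y≡5x+8 (mod 26); the inverse of 5 mod 26 is 21. Treating letters as 0–25, the rule is x ↦ 5x + 8 (mod 26).
For first: f(5)→5·5+8≡7=h; i(8)→5·8+8≡22=w; r(17)→5·17+8≡15=p; s(18)→5·18+8≡20=u; t(19)→5·19+8≡25=z (all mod 26).

hwpuz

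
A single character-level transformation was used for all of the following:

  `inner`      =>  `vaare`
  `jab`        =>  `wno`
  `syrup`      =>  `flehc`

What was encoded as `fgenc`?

strap

Compare letters: i→v is +13, n→a is +13, n→a is +13 — a constant shift. Every letter moves 13 places later in the alphabet, wrapping around z→a.
Decoding fgenc: f−13=s, g−13=t, e−13=r, n−13=a, c−13=p.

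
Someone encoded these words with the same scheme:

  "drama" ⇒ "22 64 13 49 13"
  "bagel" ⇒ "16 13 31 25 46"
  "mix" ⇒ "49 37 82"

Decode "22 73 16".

dub

d(#4)→22 and r(#18)→64: differences scale by 3, so n = 3·pos + 10. The formula is n = 3×(alphabet index, a=1) + 10.
Undoing it on 22 73 16: 22→(22−10)÷3=4=d, 73→(73−10)÷3=21=u, 16→(16−10)÷3=2=b.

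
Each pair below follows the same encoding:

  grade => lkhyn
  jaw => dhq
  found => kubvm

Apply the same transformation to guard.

The output letters match the input read backwards, each shifted +7: grade reversed is edarg. Two steps: reverse the string, then apply a Caesar shift of +7.
Applying it to guard: reverse → draug; then shift: d+7=k, r+7=y, a+7=h, u+7=b, g+7=n.

kyhbn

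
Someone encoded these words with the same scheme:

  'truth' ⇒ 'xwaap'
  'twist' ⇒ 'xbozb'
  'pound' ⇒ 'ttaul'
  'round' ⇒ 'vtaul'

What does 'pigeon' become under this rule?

tnmlww

Letter i (0-indexed) is shifted by i+4, so successive shifts are 4, 5, 6, ….
On pigeon: p+4=t, i+5=n, g+6=m, e+7=l, o+8=w, n+9=w.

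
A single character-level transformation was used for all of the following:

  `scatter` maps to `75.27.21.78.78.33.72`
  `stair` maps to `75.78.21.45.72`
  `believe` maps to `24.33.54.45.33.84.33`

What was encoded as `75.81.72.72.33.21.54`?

surreal

With a=1..z=26, the number is 3·pos + 18.
Decoding 75.81.72.72.33.21.54: 75→(75−18)÷3=19=s, 81→(81−18)÷3=21=u, 72→(72−18)÷3=18=r, 72→(72−18)÷3=18=r, 33→(33−18)÷3=5=e, 21→(21−18)÷3=1=a, 54→(54−18)÷3=12=l.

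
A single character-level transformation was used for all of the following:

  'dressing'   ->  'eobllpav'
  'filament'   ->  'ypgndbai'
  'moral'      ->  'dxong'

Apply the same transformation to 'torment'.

ixodbai

d(3)→e(4) and r(17)→o(14) fit y≡23x+13 (mod 26); the inverse of 23 mod 26 is 17. Each letter's alphabet position (a=0..z=25) is mapped through 23·x+13 mod 26 — an affine cipher.
Applying it to torment: t(19)→23·19+13≡8=i; o(14)→23·14+13≡23=x; r(17)→23·17+13≡14=o; m(12)→23·12+13≡3=d; e(4)→23·4+13≡1=b; n(13)→23·13+13≡0=a; t(19)→23·19+13≡8=i (all mod 26).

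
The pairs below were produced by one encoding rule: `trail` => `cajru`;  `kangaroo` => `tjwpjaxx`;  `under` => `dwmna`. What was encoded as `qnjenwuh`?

Compare letters: t→c is +9, r→a is +9, a→j is +9 — a constant shift. This is a Caesar cipher with shift 9.
Undoing it on qnjenwuh: q−9=h, n−9=e, j−9=a, e−9=v, n−9=e, w−9=n, u−9=l, h−9=y.

heavenly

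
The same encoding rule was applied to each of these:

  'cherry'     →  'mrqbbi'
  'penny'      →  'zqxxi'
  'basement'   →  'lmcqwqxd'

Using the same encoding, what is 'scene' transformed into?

cmqxq

The shift depends on letter class: consonant c→m is +10, but vowel e→q is +12. The rule splits by letter class: vowels +12, consonants +10.
On scene: s(cons)+10=c, c(cons)+10=m, e(vowel)+12=q, n(cons)+10=x, e(vowel)+12=q.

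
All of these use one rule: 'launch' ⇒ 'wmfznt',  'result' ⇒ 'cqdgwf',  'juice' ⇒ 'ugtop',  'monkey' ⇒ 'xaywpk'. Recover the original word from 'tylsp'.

image

It's a Vigenère-style cipher with numeric key [11,12]: position i shifts by key[i mod 2].
Decoding tylsp: t−11=i, y−12=m, l−11=a, s−12=g, p−11=e.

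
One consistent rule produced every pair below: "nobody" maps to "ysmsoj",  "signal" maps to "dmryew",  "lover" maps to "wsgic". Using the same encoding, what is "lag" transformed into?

wer

The shift depends on letter class: consonant n→y is +11, but vowel o→s is +4. Vowels shift forward by 4 and consonants shift forward by 11.
For lag: l(cons)+11=w, a(vowel)+4=e, g(cons)+11=r.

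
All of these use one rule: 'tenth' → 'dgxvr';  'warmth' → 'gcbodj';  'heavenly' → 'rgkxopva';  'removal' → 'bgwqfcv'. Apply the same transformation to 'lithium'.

vkdjsww

Shifts by position in tenth: pos 0: t→d (+10), pos 1: e→g (+2), pos 2: n→x (+10), pos 3: t→v (+2) — repeating every 2. The shifts repeat in a cycle of length 2: positions 0,1,… shift by +10, +2, then the pattern repeats.
For lithium: l+10=v, i+2=k, t+10=d, h+2=j, i+10=s, u+2=w, m+10=w.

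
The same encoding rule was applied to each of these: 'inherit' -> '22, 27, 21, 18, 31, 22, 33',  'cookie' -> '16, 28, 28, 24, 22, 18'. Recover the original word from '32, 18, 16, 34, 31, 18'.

secure

i is letter #9 and maps to 22: an offset of 13. Letters become their 1-based position plus 13 (so a→14, b→15, …).
Undoing it on 32, 18, 16, 34, 31, 18: 32→(32−13)÷1=19=s, 18→(18−13)÷1=5=e, 16→(16−13)÷1=3=c, 34→(34−13)÷1=21=u, 31→(31−13)÷1=18=r, 18→(18−13)÷1=5=e.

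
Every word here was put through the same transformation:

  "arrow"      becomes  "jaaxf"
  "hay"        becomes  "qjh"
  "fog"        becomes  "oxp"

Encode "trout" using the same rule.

Compare letters: a→j is +9, r→a is +9, r→a is +9 — a constant shift. Each letter is shifted forward by 9 in the alphabet (a Caesar shift of +9).
On trout: t+9=c, r+9=a, o+9=x, u+9=d, t+9=c.

caxdc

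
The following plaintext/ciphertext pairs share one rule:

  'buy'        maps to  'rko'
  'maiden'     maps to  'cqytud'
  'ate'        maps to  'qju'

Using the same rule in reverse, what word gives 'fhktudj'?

Compare letters: b→r is +16, u→k is +16, y→o is +16 — a constant shift. It's a constant shift of +16 (ROT16).
Decoding fhktudj: f−16=p, h−16=r, k−16=u, t−16=d, u−16=e, d−16=n, j−16=t.

prudent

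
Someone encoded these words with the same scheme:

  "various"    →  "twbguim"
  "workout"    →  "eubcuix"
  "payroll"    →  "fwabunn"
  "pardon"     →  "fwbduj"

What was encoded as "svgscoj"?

chicken

v(21)→t(19) and a(0)→w(22) fit y≡11x+22 (mod 26); the inverse of 11 mod 26 is 19. Treating letters as 0–25, the rule is x ↦ 11x + 22 (mod 26).
Decoding svgscoj: s(18)→19·(18−22)≡2=c; v(21)→19·(21−22)≡7=h; g(6)→19·(6−22)≡8=i; s(18)→19·(18−22)≡2=c; c(2)→19·(2−22)≡10=k; o(14)→19·(14−22)≡4=e; j(9)→19·(9−22)≡13=n (all mod 26).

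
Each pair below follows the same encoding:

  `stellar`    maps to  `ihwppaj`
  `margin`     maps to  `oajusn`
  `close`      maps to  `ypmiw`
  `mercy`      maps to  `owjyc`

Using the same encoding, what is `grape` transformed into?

ujalw

s(18)→i(8) and t(19)→h(7) fit y≡25x+0 (mod 26); the inverse of 25 mod 26 is 25. Each letter's alphabet position (a=0..z=25) is mapped through 25·x+0 mod 26 — an affine cipher.
For grape: g(6)→25·6+0≡20=u; r(17)→25·17+0≡9=j; a(0)→25·0+0≡0=a; p(15)→25·15+0≡11=l; e(4)→25·4+0≡22=w (all mod 26).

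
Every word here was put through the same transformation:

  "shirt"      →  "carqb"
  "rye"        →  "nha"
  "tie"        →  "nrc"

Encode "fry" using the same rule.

hao

Two steps: reverse the string, then apply a Caesar shift of +9.
On fry: reverse → yrf; then shift: y+9=h, r+9=a, f+9=o.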